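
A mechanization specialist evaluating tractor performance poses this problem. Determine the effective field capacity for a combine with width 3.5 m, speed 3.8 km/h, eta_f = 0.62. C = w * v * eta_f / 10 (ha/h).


C = w * v * eta_f / 10
  = 3.5 * 3.8 * 0.62 / 10
  = 8.25 / 10
  = 0.82 ha/h


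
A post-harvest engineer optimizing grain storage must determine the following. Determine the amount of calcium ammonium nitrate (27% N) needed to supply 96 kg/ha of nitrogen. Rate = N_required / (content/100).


Rate = N_required / (N_content / 100)
     = 96 / (27 / 100)
     = 96 / 0.27
     = 355.56 kg/ha


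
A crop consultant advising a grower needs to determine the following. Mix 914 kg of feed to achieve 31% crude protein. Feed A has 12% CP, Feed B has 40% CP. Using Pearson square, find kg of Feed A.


parts_A = CP_b - target = 40 - 31 = 9
parts_B = target - CP_a = 31 - 12 = 19
total_parts = 9 + 19 = 28
Feed A = 914 * 9 / 28 = 293.79 kg
Feed B = 914 * 19 / 28 = 620.21 kg

293.79 kg


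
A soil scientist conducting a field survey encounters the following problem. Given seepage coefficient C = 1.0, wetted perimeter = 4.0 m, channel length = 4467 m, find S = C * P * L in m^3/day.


S = C * P * L
  = 1.0 * 4.0 * 4467
  = 17868 m^3/day


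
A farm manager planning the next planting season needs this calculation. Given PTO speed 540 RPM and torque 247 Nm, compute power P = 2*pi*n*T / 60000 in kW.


P = 2*pi*n*T / 60000
  = 2*pi * 540 * 247 / 60000
  = 838051.26 / 60000
  = 13.97 kW


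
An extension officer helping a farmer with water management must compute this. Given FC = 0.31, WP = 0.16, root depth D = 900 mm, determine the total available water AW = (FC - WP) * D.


AW = (FC - WP) * D
   = (0.31 - 0.16) * 900
   = 0.15 * 900
   = 135 mm


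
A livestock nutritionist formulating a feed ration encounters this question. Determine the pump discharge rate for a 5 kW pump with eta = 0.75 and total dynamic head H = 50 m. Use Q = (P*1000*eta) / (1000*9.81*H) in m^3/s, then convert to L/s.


Q = (P * 1000 * eta) / (rho * g * H)
  = (5 * 1000 * 0.75) / (1000 * 9.81 * 50)
  = 3750 / 490500
  = 0.00765 m^3/s = 7.65 L/s


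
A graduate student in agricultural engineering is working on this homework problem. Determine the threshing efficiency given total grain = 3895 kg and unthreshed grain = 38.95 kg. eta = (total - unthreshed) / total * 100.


eta = (total - unthreshed) / total * 100
    = (3895 - 38.95) / 3895 * 100
    = 3856.05 / 3895 * 100
    = 99%


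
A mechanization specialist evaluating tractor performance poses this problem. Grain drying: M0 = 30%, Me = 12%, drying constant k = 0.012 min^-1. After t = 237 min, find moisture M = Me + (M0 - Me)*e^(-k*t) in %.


M = Me + (M0 - Me) * e^(-k*t)
  = 12 + (30 - 12) * e^(-0.012*237)
  = 12 + 18 * e^(-2.844)
  = 12 + 18 * 0.05819
  = 12 + 1.0475
  = 13.05%


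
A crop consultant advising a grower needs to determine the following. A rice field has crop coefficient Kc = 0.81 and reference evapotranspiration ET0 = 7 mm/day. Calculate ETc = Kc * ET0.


ETc = Kc * ET0
    = 0.81 * 7
    = 5.67 mm/day


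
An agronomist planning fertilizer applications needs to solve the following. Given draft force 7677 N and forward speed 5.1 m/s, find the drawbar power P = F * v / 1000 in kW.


P = F * v / 1000
  = 7677 * 5.1 / 1000
  = 39152.70 / 1000
  = 39.15 kW


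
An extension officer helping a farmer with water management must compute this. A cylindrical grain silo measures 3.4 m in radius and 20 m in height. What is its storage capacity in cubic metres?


V = pi * r^2 * h
  = pi * 3.4^2 * 20
  = pi * 11.56 * 20
  = 726.34 m^3


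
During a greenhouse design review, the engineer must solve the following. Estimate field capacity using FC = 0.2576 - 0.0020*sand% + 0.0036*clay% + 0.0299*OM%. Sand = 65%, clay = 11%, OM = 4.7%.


FC = 0.2576 - 0.0020*65 + 0.0036*11 + 0.0299*4.7
   = 0.2576 - 0.1300 + 0.0396 + 0.1405
   = 0.3077


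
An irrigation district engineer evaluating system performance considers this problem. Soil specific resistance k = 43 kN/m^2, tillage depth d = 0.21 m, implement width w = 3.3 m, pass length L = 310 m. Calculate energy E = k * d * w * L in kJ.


E = k * d * w * L
  = 43 * 0.21 * 3.3 * 310
  = 9237.69 kJ


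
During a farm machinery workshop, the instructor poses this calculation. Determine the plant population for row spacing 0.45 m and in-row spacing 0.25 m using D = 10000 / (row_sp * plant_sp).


D = 10000 / (row_sp * plant_sp)
  = 10000 / (0.45 * 0.25)
  = 10000 / 0.1125
  = 88888.89 plants/ha


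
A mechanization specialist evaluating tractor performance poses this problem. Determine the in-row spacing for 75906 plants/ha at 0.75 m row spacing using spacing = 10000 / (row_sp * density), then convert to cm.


spacing = 10000 / (row_sp * density)
        = 10000 / (0.75 * 75906)
        = 10000 / 56929.50
        = 0.17566 m = 17.57 cm


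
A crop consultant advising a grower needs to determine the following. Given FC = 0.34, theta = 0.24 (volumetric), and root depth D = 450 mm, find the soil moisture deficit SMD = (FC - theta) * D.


SMD = (FC - theta) * D
    = (0.34 - 0.24) * 450
    = 0.100 * 450
    = 45 mm


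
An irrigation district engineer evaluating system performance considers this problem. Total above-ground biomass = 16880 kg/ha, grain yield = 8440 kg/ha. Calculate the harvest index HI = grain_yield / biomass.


HI = grain_yield / biomass
   = 8440 / 16880
   = 0.50


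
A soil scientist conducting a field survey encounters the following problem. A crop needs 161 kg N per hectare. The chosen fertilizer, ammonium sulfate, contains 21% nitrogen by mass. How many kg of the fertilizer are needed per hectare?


Rate = N_required / (N_content / 100)
     = 161 / (21 / 100)
     = 161 / 0.21
     = 766.67 kg/ha


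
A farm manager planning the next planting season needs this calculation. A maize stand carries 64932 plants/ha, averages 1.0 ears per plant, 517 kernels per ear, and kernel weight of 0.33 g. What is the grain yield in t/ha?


Y = density * ears * kernels * kw
  = 64932 * 1.0 * 517 * 0.33 g/ha
  = 11078048.52 g/ha
  = 11078.05 kg/ha = 11.08 t/ha


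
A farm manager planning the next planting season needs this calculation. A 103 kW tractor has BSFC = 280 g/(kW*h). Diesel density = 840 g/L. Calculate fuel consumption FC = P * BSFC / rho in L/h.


FC = P * BSFC / rho_fuel
   = 103 * 280 / 840
   = 28840 / 840
   = 34.33 L/h


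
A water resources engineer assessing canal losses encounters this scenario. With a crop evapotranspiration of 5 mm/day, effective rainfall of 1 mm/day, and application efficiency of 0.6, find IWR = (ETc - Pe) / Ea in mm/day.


IWR = (ETc - Pe) / Ea
    = (5 - 1) / 0.6
    = 4 / 0.6
    = 6.67 mm/day


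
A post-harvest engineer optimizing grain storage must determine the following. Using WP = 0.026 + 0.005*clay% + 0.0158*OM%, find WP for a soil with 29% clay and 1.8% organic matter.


WP = 0.026 + 0.005*29 + 0.0158*1.8
   = 0.026 + 0.1450 + 0.0284
   = 0.1994


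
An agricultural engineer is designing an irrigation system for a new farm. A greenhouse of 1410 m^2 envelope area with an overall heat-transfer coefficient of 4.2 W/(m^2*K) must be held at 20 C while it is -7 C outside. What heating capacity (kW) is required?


dT = 20 - (-7) = 27 K
Q = U * A * dT
  = 4.2 * 1410 * 27
  = 159894 W = 159.89 kW


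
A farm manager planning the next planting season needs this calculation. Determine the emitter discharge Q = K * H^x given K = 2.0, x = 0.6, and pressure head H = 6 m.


Q = K * H^x
  = 2.0 * 6^0.6
  = 2.0 * 2.9302
  = 5.86 L/h


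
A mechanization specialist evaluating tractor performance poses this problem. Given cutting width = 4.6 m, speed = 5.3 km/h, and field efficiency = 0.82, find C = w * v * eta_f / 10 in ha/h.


C = w * v * eta_f / 10
  = 4.6 * 5.3 * 0.82 / 10
  = 19.99 / 10
  = 2.00 ha/h


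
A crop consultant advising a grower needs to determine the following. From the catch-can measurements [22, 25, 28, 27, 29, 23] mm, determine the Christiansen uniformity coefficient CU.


xbar = 154 / 6 = 25.667
sum|xi - xbar| = 14
CU = 100 * (1 - 14 / (6 * 25.667))
   = 100 * (1 - 0.0909)
   = 90.91%


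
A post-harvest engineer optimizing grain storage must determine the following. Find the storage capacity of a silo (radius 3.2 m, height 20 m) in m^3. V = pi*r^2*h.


V = pi * r^2 * h
  = pi * 3.2^2 * 20
  = pi * 10.24 * 20
  = 643.40 m^3


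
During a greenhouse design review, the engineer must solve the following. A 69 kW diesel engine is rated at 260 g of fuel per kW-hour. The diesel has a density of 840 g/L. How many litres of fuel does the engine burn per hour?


FC = P * BSFC / rho_fuel
   = 69 * 260 / 840
   = 17940 / 840
   = 21.36 L/h


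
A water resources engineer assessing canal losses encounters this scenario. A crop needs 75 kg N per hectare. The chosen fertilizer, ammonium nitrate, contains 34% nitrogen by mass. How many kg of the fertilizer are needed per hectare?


Rate = N_required / (N_content / 100)
     = 75 / (34 / 100)
     = 75 / 0.34
     = 220.59 kg/ha


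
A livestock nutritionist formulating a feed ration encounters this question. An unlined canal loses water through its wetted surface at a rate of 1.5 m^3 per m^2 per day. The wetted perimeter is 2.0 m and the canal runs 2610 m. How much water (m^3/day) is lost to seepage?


S = C * P * L
  = 1.5 * 2.0 * 2610
  = 7830 m^3/day


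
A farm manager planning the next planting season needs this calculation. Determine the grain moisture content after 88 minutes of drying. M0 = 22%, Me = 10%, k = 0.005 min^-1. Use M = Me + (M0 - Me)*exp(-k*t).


M = Me + (M0 - Me) * e^(-k*t)
  = 10 + (22 - 10) * e^(-0.005*88)
  = 10 + 12 * e^(-0.440)
  = 10 + 12 * 0.64404
  = 10 + 7.7284
  = 17.73%


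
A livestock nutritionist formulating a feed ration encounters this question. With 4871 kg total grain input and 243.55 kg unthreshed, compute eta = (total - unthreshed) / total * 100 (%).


eta = (total - unthreshed) / total * 100
    = (4871 - 243.55) / 4871 * 100
    = 4627.45 / 4871 * 100
    = 95%


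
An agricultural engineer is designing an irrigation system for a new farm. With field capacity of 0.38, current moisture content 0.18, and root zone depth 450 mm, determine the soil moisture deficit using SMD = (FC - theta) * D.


SMD = (FC - theta) * D
    = (0.38 - 0.18) * 450
    = 0.200 * 450
    = 90 mm


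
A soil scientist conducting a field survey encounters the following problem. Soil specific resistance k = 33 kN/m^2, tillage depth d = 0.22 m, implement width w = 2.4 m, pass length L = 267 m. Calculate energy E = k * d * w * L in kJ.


E = k * d * w * L
  = 33 * 0.22 * 2.4 * 267
  = 4652.21 kJ


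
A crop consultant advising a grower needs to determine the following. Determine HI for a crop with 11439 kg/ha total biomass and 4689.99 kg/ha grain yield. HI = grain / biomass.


HI = grain_yield / biomass
   = 4689.99 / 11439
   = 0.41


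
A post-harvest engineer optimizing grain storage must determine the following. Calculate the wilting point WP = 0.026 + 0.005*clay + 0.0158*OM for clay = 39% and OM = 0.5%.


WP = 0.026 + 0.005*39 + 0.0158*0.5
   = 0.026 + 0.1950 + 0.0079
   = 0.2289


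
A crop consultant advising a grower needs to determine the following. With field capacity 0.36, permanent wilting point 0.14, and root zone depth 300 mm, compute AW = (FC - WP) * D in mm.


AW = (FC - WP) * D
   = (0.36 - 0.14) * 300
   = 0.22 * 300
   = 66 mm


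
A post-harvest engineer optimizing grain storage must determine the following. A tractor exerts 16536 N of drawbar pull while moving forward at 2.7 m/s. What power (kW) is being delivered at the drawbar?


P = F * v / 1000
  = 16536 * 2.7 / 1000
  = 44647.20 / 1000
  = 44.65 kW


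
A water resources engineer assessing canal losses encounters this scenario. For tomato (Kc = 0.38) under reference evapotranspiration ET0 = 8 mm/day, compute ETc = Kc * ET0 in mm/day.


ETc = Kc * ET0
    = 0.38 * 8
    = 3.04 mm/day


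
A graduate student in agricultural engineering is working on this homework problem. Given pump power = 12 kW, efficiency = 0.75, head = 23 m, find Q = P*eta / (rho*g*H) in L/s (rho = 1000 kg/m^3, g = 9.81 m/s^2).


Q = (P * 1000 * eta) / (rho * g * H)
  = (12 * 1000 * 0.75) / (1000 * 9.81 * 23)
  = 9000 / 225630
  = 0.03989 m^3/s = 39.89 L/s


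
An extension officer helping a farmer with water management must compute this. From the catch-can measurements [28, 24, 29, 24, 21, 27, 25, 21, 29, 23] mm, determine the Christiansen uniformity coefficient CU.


xbar = 251 / 10 = 25.100
sum|xi - xbar| = 25.200
CU = 100 * (1 - 25.200 / (10 * 25.100))
   = 100 * (1 - 0.1004)
   = 89.96%


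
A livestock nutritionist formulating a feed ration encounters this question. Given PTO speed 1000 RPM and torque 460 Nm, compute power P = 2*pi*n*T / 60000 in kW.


P = 2*pi*n*T / 60000
  = 2*pi * 1000 * 460 / 60000
  = 2890265.24 / 60000
  = 48.17 kW


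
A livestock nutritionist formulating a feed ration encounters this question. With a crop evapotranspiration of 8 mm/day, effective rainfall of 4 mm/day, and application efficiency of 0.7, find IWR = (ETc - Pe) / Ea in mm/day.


IWR = (ETc - Pe) / Ea
    = (8 - 4) / 0.7
    = 4 / 0.7
    = 5.71 mm/day


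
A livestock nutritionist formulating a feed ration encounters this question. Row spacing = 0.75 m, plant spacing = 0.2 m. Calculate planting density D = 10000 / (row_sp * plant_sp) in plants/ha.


D = 10000 / (row_sp * plant_sp)
  = 10000 / (0.75 * 0.2)
  = 10000 / 0.1500
  = 66666.67 plants/ha


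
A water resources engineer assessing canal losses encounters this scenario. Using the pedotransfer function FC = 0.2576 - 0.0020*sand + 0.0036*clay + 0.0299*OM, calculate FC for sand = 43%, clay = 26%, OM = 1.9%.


FC = 0.2576 - 0.0020*43 + 0.0036*26 + 0.0299*1.9
   = 0.2576 - 0.0860 + 0.0936 + 0.0568
   = 0.3220


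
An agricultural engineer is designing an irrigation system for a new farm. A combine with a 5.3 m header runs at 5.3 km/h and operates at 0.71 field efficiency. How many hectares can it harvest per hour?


C = w * v * eta_f / 10
  = 5.3 * 5.3 * 0.71 / 10
  = 19.94 / 10
  = 1.99 ha/h


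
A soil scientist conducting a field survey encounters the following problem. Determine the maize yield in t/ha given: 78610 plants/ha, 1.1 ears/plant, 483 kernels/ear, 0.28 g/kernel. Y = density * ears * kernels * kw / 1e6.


Y = density * ears * kernels * kw
  = 78610 * 1.1 * 483 * 0.28 g/ha
  = 11694338.04 g/ha
  = 11694.34 kg/ha = 11.69 t/ha


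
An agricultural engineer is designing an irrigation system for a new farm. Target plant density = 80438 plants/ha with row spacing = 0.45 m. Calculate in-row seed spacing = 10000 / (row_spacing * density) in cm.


spacing = 10000 / (row_sp * density)
        = 10000 / (0.45 * 80438)
        = 10000 / 36197.10
        = 0.27627 m = 27.63 cm


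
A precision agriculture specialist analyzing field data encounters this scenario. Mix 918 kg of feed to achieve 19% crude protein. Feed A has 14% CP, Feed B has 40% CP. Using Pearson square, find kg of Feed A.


parts_A = CP_b - target = 40 - 19 = 21
parts_B = target - CP_a = 19 - 14 = 5
total_parts = 21 + 5 = 26
Feed A = 918 * 21 / 26 = 741.46 kg
Feed B = 918 * 5 / 26 = 176.54 kg

741.46 kg


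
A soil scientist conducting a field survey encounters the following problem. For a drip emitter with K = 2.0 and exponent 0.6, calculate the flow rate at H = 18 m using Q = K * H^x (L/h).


Q = K * H^x
  = 2.0 * 18^0.6
  = 2.0 * 5.6645
  = 11.33 L/h


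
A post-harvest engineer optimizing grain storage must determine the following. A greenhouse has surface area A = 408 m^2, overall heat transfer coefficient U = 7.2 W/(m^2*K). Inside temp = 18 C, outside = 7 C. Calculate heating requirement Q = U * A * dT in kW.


dT = 18 - (7) = 11 K
Q = U * A * dT
  = 7.2 * 408 * 11
  = 32313.60 W = 32.31 kW


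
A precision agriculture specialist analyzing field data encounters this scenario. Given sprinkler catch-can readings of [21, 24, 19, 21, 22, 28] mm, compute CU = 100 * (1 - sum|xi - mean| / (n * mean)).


xbar = 135 / 6 = 22.500
sum|xi - xbar| = 14
CU = 100 * (1 - 14 / (6 * 22.500))
   = 100 * (1 - 0.1037)
   = 89.63%


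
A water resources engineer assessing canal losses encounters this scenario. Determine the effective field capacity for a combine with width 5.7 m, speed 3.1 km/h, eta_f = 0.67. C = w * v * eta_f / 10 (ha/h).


C = w * v * eta_f / 10
  = 5.7 * 3.1 * 0.67 / 10
  = 11.84 / 10
  = 1.18 ha/h


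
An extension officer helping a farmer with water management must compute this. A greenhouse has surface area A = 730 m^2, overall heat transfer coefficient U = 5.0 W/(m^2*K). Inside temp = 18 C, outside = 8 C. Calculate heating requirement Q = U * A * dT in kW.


dT = 18 - (8) = 10 K
Q = U * A * dT
  = 5.0 * 730 * 10
  = 36500 W = 36.50 kW


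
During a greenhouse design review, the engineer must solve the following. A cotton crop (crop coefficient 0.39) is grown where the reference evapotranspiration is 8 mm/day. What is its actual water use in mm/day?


ETc = Kc * ET0
    = 0.39 * 8
    = 3.12 mm/day


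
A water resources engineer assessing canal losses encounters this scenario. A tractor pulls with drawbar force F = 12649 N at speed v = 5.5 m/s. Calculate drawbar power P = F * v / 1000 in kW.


P = F * v / 1000
  = 12649 * 5.5 / 1000
  = 69569.50 / 1000
  = 69.57 kW


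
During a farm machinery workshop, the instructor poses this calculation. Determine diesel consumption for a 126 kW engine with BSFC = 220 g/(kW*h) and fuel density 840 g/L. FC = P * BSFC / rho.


FC = P * BSFC / rho_fuel
   = 126 * 220 / 840
   = 27720 / 840
   = 33 L/h


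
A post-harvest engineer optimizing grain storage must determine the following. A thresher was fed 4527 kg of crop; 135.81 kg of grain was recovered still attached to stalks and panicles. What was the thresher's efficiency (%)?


eta = (total - unthreshed) / total * 100
    = (4527 - 135.81) / 4527 * 100
    = 4391.19 / 4527 * 100
    = 97%


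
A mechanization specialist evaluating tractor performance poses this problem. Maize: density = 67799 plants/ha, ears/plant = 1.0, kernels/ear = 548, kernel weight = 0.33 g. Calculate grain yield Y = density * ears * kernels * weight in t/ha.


Y = density * ears * kernels * kw
  = 67799 * 1.0 * 548 * 0.33 g/ha
  = 12260771.16 g/ha
  = 12260.77 kg/ha = 12.26 t/ha


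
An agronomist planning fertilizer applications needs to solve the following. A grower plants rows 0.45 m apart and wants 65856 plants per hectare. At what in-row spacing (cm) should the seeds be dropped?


spacing = 10000 / (row_sp * density)
        = 10000 / (0.45 * 65856)
        = 10000 / 29635.20
        = 0.33744 m = 33.74 cm


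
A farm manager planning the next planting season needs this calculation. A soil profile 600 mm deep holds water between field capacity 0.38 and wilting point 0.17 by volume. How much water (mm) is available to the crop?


AW = (FC - WP) * D
   = (0.38 - 0.17) * 600
   = 0.21 * 600
   = 126 mm


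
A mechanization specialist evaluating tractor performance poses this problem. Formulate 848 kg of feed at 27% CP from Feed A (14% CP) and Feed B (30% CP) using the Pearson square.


parts_A = CP_b - target = 30 - 27 = 3
parts_B = target - CP_a = 27 - 14 = 13
total_parts = 3 + 13 = 16
Feed A = 848 * 3 / 16 = 159 kg
Feed B = 848 * 13 / 16 = 689 kg

159 kg


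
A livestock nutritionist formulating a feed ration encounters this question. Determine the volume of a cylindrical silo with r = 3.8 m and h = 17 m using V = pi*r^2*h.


V = pi * r^2 * h
  = pi * 3.8^2 * 17
  = pi * 14.44 * 17
  = 771.20 m^3


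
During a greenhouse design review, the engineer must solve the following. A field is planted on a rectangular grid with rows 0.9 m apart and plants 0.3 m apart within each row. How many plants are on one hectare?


D = 10000 / (row_sp * plant_sp)
  = 10000 / (0.9 * 0.3)
  = 10000 / 0.2700
  = 37037.04 plants/ha


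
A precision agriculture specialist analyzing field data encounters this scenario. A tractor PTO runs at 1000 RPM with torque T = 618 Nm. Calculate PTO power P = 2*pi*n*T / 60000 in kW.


P = 2*pi*n*T / 60000
  = 2*pi * 1000 * 618 / 60000
  = 3883008.52 / 60000
  = 64.72 kW


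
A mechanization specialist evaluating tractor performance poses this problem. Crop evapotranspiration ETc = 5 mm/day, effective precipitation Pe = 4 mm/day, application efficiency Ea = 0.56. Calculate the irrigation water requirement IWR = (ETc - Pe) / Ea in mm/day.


IWR = (ETc - Pe) / Ea
    = (5 - 4) / 0.56
    = 1 / 0.56
    = 1.79 mm/day


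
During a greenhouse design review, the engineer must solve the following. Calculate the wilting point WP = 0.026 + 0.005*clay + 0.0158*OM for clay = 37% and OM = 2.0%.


WP = 0.026 + 0.005*37 + 0.0158*2.0
   = 0.026 + 0.1850 + 0.0316
   = 0.2426


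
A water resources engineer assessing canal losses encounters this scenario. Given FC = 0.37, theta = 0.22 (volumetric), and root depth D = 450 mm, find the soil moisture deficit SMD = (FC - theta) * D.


SMD = (FC - theta) * D
    = (0.37 - 0.22) * 450
    = 0.150 * 450
    = 67.50 mm


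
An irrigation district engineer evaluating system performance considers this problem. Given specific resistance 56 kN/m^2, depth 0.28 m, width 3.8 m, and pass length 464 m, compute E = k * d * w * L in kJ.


E = k * d * w * L
  = 56 * 0.28 * 3.8 * 464
  = 27646.98 kJ


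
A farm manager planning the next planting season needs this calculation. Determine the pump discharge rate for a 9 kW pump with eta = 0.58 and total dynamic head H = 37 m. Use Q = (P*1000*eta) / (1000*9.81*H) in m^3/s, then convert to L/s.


Q = (P * 1000 * eta) / (rho * g * H)
  = (9 * 1000 * 0.58) / (1000 * 9.81 * 37)
  = 5220 / 362970
  = 0.01438 m^3/s = 14.38 L/s


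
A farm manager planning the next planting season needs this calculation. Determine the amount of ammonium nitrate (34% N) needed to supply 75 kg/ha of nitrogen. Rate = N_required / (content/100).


Rate = N_required / (N_content / 100)
     = 75 / (34 / 100)
     = 75 / 0.34
     = 220.59 kg/ha


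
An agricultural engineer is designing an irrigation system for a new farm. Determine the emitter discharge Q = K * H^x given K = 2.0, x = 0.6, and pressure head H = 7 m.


Q = K * H^x
  = 2.0 * 7^0.6
  = 2.0 * 3.2141
  = 6.43 L/h


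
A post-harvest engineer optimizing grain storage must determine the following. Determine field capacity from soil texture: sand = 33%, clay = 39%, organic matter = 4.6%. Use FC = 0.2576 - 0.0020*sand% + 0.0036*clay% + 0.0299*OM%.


FC = 0.2576 - 0.0020*33 + 0.0036*39 + 0.0299*4.6
   = 0.2576 - 0.0660 + 0.1404 + 0.1375
   = 0.4695


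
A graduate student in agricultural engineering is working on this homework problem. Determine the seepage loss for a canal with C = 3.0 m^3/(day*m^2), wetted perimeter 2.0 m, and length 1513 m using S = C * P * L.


S = C * P * L
  = 3.0 * 2.0 * 1513
  = 9078 m^3/day


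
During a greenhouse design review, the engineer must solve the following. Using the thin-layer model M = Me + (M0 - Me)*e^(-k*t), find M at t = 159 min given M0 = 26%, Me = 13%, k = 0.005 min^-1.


M = Me + (M0 - Me) * e^(-k*t)
  = 13 + (26 - 13) * e^(-0.005*159)
  = 13 + 13 * e^(-0.795)
  = 13 + 13 * 0.45158
  = 13 + 5.8706
  = 18.87%


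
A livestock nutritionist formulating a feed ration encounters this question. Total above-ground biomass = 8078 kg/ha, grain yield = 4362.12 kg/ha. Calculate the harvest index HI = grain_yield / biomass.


HI = grain_yield / biomass
   = 4362.12 / 8078
   = 0.54


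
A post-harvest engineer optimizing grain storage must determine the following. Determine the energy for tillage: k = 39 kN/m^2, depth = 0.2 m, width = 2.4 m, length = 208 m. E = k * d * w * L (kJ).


E = k * d * w * L
  = 39 * 0.2 * 2.4 * 208
  = 3893.76 kJ


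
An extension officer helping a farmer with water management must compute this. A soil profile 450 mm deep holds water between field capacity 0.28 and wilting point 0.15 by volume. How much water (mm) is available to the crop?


AW = (FC - WP) * D
   = (0.28 - 0.15) * 450
   = 0.13 * 450
   = 58.50 mm


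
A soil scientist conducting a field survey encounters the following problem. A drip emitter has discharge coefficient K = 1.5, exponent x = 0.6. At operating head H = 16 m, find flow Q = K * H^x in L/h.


Q = K * H^x
  = 1.5 * 16^0.6
  = 1.5 * 5.2780
  = 7.92 L/h


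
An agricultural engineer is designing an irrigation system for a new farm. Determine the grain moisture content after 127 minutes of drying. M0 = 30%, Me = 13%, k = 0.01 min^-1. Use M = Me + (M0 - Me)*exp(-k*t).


M = Me + (M0 - Me) * e^(-k*t)
  = 13 + (30 - 13) * e^(-0.01*127)
  = 13 + 17 * e^(-1.270)
  = 13 + 17 * 0.28083
  = 13 + 4.7741
  = 17.77%


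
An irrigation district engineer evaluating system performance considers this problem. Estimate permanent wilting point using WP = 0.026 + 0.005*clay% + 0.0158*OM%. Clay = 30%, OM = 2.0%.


WP = 0.026 + 0.005*30 + 0.0158*2.0
   = 0.026 + 0.1500 + 0.0316
   = 0.2076


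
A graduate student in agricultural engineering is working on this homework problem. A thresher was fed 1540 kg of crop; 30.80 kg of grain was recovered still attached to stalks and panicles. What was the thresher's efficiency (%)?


eta = (total - unthreshed) / total * 100
    = (1540 - 30.80) / 1540 * 100
    = 1509.20 / 1540 * 100
    = 98%


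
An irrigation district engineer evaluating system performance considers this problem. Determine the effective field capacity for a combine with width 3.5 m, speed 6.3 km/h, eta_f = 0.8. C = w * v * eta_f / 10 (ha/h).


C = w * v * eta_f / 10
  = 3.5 * 6.3 * 0.8 / 10
  = 17.64 / 10
  = 1.76 ha/h


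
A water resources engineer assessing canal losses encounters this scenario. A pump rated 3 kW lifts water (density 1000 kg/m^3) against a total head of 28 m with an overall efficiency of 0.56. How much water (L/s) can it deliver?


Q = (P * 1000 * eta) / (rho * g * H)
  = (3 * 1000 * 0.56) / (1000 * 9.81 * 28)
  = 1680 / 274680
  = 0.00612 m^3/s = 6.12 L/s


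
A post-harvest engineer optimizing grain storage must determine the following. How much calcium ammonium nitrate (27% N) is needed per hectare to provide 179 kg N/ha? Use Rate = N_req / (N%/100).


Rate = N_required / (N_content / 100)
     = 179 / (27 / 100)
     = 179 / 0.27
     = 662.96 kg/ha


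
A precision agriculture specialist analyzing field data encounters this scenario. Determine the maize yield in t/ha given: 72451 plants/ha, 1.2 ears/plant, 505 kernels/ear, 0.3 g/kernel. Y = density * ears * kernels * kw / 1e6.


Y = density * ears * kernels * kw
  = 72451 * 1.2 * 505 * 0.3 g/ha
  = 13171591.80 g/ha
  = 13171.59 kg/ha = 13.17 t/ha


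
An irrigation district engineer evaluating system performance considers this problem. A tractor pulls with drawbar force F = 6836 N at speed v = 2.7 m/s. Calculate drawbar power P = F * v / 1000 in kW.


P = F * v / 1000
  = 6836 * 2.7 / 1000
  = 18457.20 / 1000
  = 18.46 kW


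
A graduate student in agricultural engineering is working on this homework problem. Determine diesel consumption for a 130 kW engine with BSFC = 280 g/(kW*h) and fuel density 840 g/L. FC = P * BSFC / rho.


FC = P * BSFC / rho_fuel
   = 130 * 280 / 840
   = 36400 / 840
   = 43.33 L/h


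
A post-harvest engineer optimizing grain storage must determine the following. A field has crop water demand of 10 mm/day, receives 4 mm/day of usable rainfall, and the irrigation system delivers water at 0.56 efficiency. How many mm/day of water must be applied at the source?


IWR = (ETc - Pe) / Ea
    = (10 - 4) / 0.56
    = 6 / 0.56
    = 10.71 mm/day


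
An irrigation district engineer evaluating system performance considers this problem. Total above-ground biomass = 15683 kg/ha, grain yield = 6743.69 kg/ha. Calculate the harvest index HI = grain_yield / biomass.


HI = grain_yield / biomass
   = 6743.69 / 15683
   = 0.43


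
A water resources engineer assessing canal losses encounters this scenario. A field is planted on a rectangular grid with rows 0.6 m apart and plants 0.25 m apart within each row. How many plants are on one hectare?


D = 10000 / (row_sp * plant_sp)
  = 10000 / (0.6 * 0.25)
  = 10000 / 0.1500
  = 66666.67 plants/ha


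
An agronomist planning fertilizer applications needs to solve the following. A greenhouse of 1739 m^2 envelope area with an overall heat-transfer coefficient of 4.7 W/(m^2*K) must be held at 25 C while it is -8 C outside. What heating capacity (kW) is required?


dT = 25 - (-8) = 33 K
Q = U * A * dT
  = 4.7 * 1739 * 33
  = 269718.90 W = 269.72 kW


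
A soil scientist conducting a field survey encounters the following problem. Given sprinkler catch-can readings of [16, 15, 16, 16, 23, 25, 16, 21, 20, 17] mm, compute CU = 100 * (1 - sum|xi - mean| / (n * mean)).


xbar = 185 / 10 = 18.500
sum|xi - xbar| = 30
CU = 100 * (1 - 30 / (10 * 18.500))
   = 100 * (1 - 0.1622)
   = 83.78%


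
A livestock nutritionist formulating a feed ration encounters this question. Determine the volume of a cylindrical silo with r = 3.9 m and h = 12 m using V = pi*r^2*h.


V = pi * r^2 * h
  = pi * 3.9^2 * 12
  = pi * 15.21 * 12
  = 573.40 m^3


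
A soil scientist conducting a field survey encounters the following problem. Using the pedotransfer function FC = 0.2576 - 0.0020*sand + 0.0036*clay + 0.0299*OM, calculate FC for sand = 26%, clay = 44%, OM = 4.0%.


FC = 0.2576 - 0.0020*26 + 0.0036*44 + 0.0299*4.0
   = 0.2576 - 0.0520 + 0.1584 + 0.1196
   = 0.4836


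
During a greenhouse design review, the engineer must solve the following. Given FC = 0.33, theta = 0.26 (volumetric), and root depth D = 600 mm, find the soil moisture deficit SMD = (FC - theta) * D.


SMD = (FC - theta) * D
    = (0.33 - 0.26) * 600
    = 0.070 * 600
    = 42 mm


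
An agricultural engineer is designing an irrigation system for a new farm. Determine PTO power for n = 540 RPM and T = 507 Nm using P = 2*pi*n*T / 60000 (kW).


P = 2*pi*n*T / 60000
  = 2*pi * 540 * 507 / 60000
  = 1720210.47 / 60000
  = 28.67 kW


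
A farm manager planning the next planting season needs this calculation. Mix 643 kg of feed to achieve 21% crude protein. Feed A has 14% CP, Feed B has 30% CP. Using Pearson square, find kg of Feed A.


parts_A = CP_b - target = 30 - 21 = 9
parts_B = target - CP_a = 21 - 14 = 7
total_parts = 9 + 7 = 16
Feed A = 643 * 9 / 16 = 361.69 kg
Feed B = 643 * 7 / 16 = 281.31 kg

361.69 kg


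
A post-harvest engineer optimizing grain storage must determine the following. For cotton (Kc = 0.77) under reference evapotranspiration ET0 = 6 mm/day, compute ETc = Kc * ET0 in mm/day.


ETc = Kc * ET0
    = 0.77 * 6
    = 4.62 mm/day


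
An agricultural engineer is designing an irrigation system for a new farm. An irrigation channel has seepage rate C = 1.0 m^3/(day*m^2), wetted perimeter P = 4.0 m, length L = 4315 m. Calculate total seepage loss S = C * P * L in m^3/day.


S = C * P * L
  = 1.0 * 4.0 * 4315
  = 17260 m^3/day


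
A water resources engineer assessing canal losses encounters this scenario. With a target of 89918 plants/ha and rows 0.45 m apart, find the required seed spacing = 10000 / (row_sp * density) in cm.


spacing = 10000 / (row_sp * density)
        = 10000 / (0.45 * 89918)
        = 10000 / 40463.10
        = 0.24714 m = 24.71 cm


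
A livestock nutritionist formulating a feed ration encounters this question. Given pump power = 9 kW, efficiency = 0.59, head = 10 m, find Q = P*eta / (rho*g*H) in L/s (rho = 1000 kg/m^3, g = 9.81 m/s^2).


Q = (P * 1000 * eta) / (rho * g * H)
  = (9 * 1000 * 0.59) / (1000 * 9.81 * 10)
  = 5310 / 98100
  = 0.05413 m^3/s = 54.13 L/s


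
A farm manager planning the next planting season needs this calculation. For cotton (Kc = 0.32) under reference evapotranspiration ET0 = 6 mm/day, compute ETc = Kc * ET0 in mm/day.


ETc = Kc * ET0
    = 0.32 * 6
    = 1.92 mm/day


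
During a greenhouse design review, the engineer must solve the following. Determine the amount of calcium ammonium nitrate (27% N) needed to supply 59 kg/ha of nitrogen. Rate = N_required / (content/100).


Rate = N_required / (N_content / 100)
     = 59 / (27 / 100)
     = 59 / 0.27
     = 218.52 kg/ha


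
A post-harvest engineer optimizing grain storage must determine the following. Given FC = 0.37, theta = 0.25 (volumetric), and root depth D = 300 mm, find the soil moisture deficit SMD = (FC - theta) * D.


SMD = (FC - theta) * D
    = (0.37 - 0.25) * 300
    = 0.120 * 300
    = 36 mm


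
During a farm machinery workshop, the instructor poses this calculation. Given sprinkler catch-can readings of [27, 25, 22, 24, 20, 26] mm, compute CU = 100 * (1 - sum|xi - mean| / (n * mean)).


xbar = 144 / 6 = 24
sum|xi - xbar| = 12
CU = 100 * (1 - 12 / (6 * 24))
   = 100 * (1 - 0.0833)
   = 91.67%


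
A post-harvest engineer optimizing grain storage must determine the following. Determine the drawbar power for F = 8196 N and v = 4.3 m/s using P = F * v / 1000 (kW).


P = F * v / 1000
  = 8196 * 4.3 / 1000
  = 35242.80 / 1000
  = 35.24 kW


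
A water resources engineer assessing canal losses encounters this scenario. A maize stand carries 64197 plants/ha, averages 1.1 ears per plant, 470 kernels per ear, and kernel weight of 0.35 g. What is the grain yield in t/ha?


Y = density * ears * kernels * kw
  = 64197 * 1.1 * 470 * 0.35 g/ha
  = 11616447.15 g/ha
  = 11616.45 kg/ha = 11.62 t/ha


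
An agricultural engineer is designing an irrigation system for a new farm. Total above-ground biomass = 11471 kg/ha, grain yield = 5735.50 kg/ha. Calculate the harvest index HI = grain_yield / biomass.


HI = grain_yield / biomass
   = 5735.50 / 11471
   = 0.50


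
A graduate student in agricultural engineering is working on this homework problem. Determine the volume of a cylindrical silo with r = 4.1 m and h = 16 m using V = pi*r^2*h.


V = pi * r^2 * h
  = pi * 4.1^2 * 16
  = pi * 16.81 * 16
  = 844.96 m^3


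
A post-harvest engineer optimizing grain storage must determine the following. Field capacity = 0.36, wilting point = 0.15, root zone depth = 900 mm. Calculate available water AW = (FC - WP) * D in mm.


AW = (FC - WP) * D
   = (0.36 - 0.15) * 900
   = 0.21 * 900
   = 189 mm


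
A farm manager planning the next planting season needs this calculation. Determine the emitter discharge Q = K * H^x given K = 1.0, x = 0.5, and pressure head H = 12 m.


Q = K * H^x
  = 1.0 * 12^0.5
  = 1.0 * 3.4641
  = 3.46 L/h


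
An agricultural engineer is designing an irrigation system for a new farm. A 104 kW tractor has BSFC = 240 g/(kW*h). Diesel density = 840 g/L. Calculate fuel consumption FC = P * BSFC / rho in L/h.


FC = P * BSFC / rho_fuel
   = 104 * 240 / 840
   = 24960 / 840
   = 29.71 L/h


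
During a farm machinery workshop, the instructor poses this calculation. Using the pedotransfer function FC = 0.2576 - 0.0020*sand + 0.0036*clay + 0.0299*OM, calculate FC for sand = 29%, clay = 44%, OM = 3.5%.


FC = 0.2576 - 0.0020*29 + 0.0036*44 + 0.0299*3.5
   = 0.2576 - 0.0580 + 0.1584 + 0.1047
   = 0.4627


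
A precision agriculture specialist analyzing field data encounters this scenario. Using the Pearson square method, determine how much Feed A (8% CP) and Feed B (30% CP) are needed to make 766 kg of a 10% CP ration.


parts_A = CP_b - target = 30 - 10 = 20
parts_B = target - CP_a = 10 - 8 = 2
total_parts = 20 + 2 = 22
Feed A = 766 * 20 / 22 = 696.36 kg
Feed B = 766 * 2 / 22 = 69.64 kg

696.36 kg


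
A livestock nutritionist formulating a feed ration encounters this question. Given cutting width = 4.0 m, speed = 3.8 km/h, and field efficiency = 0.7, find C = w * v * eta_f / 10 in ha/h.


C = w * v * eta_f / 10
  = 4.0 * 3.8 * 0.7 / 10
  = 10.64 / 10
  = 1.06 ha/h


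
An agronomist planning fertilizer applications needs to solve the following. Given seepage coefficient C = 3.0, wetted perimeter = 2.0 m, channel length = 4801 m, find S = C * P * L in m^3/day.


S = C * P * L
  = 3.0 * 2.0 * 4801
  = 28806 m^3/day


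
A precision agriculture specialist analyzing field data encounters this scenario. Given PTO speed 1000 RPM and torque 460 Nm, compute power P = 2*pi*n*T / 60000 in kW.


P = 2*pi*n*T / 60000
  = 2*pi * 1000 * 460 / 60000
  = 2890265.24 / 60000
  = 48.17 kW


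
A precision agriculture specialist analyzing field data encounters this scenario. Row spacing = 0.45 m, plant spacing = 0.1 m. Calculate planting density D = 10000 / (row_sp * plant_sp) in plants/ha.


D = 10000 / (row_sp * plant_sp)
  = 10000 / (0.45 * 0.1)
  = 10000 / 0.0450
  = 222222.22 plants/ha


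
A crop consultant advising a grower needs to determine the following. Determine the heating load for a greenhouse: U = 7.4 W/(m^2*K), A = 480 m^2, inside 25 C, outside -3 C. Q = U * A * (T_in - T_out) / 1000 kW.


dT = 25 - (-3) = 28 K
Q = U * A * dT
  = 7.4 * 480 * 28
  = 99456 W = 99.46 kW


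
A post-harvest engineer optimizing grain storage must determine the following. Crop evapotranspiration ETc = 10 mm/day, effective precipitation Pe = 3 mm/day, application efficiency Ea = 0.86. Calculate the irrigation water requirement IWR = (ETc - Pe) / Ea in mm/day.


IWR = (ETc - Pe) / Ea
    = (10 - 3) / 0.86
    = 7 / 0.86
    = 8.14 mm/day


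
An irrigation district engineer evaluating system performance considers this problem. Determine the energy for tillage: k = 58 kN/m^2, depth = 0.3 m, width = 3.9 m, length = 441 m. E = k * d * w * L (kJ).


E = k * d * w * L
  = 58 * 0.3 * 3.9 * 441
  = 29926.26 kJ


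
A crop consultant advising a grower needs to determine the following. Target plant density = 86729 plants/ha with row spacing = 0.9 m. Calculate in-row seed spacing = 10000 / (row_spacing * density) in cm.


spacing = 10000 / (row_sp * density)
        = 10000 / (0.9 * 86729)
        = 10000 / 78056.10
        = 0.12811 m = 12.81 cm


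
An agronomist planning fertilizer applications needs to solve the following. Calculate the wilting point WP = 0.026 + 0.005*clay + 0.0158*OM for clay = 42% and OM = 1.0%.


WP = 0.026 + 0.005*42 + 0.0158*1.0
   = 0.026 + 0.2100 + 0.0158
   = 0.2518


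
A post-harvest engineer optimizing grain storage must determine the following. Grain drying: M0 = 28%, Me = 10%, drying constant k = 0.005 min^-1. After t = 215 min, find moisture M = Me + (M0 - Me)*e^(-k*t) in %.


M = Me + (M0 - Me) * e^(-k*t)
  = 10 + (28 - 10) * e^(-0.005*215)
  = 10 + 18 * e^(-1.075)
  = 10 + 18 * 0.34130
  = 10 + 6.1434
  = 16.14%


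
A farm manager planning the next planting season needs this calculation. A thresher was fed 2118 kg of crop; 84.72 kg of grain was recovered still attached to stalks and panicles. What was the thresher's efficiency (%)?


eta = (total - unthreshed) / total * 100
    = (2118 - 84.72) / 2118 * 100
    = 2033.28 / 2118 * 100
    = 96%


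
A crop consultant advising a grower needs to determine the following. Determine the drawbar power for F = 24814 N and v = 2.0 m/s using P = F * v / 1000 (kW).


P = F * v / 1000
  = 24814 * 2.0 / 1000
  = 49628 / 1000
  = 49.63 kW


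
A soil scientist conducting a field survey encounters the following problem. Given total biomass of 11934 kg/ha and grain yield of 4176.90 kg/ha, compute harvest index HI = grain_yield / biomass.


HI = grain_yield / biomass
   = 4176.90 / 11934
   = 0.35


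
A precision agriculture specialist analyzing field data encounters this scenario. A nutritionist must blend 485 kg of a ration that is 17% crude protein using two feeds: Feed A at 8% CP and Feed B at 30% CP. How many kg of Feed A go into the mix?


parts_A = CP_b - target = 30 - 17 = 13
parts_B = target - CP_a = 17 - 8 = 9
total_parts = 13 + 9 = 22
Feed A = 485 * 13 / 22 = 286.59 kg
Feed B = 485 * 9 / 22 = 198.41 kg

286.59 kg
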